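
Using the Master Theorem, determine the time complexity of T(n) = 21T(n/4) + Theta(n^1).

Master Theorem for T(n) = 21T(n/4) + O(n^1):

a = 21, b = 4, c = 1
log_b(a) = log_4(21) = 2.1962

Case 1: c = 1 < log_4(21) = 2.1962
T(n) = O(n^(log_4 21))

For T(n) = 21T(n/4) + O(n^1): log_4(21) = 2.1962. This is Case 1 of the Master Theorem (c < log_b(a), work dominated by leaves), giving O(n^(log_4 21)).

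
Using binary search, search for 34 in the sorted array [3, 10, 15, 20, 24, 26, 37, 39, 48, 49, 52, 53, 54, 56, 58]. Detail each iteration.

Binary search for 34 in [3, 10, 15, 20, 24, 26, 37, 39, 48, 49, 52, 53, 54, 56, 58]:

lo=0, hi=14, mid=7, arr[mid]=39 -> 39 > 34, search left half
lo=0, hi=6, mid=3, arr[mid]=20 -> 20 < 34, search right half
lo=4, hi=6, mid=5, arr[mid]=26 -> 26 < 34, search right half
lo=6, hi=6, mid=6, arr[mid]=37 -> 37 > 34, search left half
lo=6 > hi=5, target 34 not found

Binary search determines that 34 is not in the array after 4 comparisons. The search space was exhausted without finding the target.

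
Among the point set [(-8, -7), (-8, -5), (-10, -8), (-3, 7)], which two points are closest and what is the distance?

Computing all pairwise distances among 4 points:

d((-8, -7), (-8, -5)) = 2.0 <-- minimum
d((-8, -7), (-10, -8)) = 2.2361
d((-8, -7), (-3, 7)) = 14.8661
d((-8, -5), (-10, -8)) = 3.6056
d((-8, -5), (-3, 7)) = 13.0
d((-10, -8), (-3, 7)) = 16.5529

Closest pair: (-8, -7) and (-8, -5) with distance 2.0

The closest pair is (-8, -7) and (-8, -5) with Euclidean distance 2.0. For 4 points, brute-force pairwise comparison is shown above. For large n, the divide-and-conquer algorithm (sort by x, recurse on halves, check the dividing strip) achieves O(n log n).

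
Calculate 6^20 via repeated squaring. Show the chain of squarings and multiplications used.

Computing 6^20 by squaring (build up from 6^1; each line after the first costs one multiplication):

6^1 = 6
6^2 = (6^1)^2 = 6^2 = 36
6^4 = (6^2)^2 = 36^2 = 1296
6^5 = 6 * 6^4 = 6 * 1296 = 7776
6^10 = (6^5)^2 = 7776^2 = 60466176
6^20 = (6^10)^2 = 60466176^2 = 3656158440062976

Result: 3656158440062976
Multiplications needed: 5 (5 lines after 6^1)

6^20 = 3656158440062976. Using exponentiation by squaring, this requires 5 multiplications. The key idea: if the exponent is even, square the half-power; if odd, multiply by the base once.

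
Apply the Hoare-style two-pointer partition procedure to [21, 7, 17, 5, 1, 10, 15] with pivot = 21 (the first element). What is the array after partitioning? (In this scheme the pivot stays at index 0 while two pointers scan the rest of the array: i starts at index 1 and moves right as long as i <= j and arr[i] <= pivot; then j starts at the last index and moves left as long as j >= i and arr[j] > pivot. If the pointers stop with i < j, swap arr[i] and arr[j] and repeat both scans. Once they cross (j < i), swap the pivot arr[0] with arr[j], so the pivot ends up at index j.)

Hoare-style two-pointer partition with pivot = 21:

Initial array: [21, 7, 17, 5, 1, 10, 15]

Pointers start at i = 1, j = 6.
i ends at 7, j ends at 6: the pointers have crossed (j < i), so scanning stops.

Swap pivot arr[0] with arr[6] to place pivot at position 6: [15, 7, 17, 5, 1, 10, 21]
Pivot position: 6

After partitioning with pivot 21, the array becomes [15, 7, 17, 5, 1, 10, 21]. The pivot is placed at index 6. All elements to the left of the pivot are <= 21, and all elements to the right are > 21.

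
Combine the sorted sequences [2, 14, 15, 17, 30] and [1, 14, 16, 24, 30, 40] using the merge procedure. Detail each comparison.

Merging process:

Compare 2 vs 1: take 1 from right. Merged: [1]
Compare 2 vs 14: take 2 from left. Merged: [1, 2]
Compare 14 vs 14: take 14 from left. Merged: [1, 2, 14]
Compare 15 vs 14: take 14 from right. Merged: [1, 2, 14, 14]
Compare 15 vs 16: take 15 from left. Merged: [1, 2, 14, 14, 15]
Compare 17 vs 16: take 16 from right. Merged: [1, 2, 14, 14, 15, 16]
Compare 17 vs 24: take 17 from left. Merged: [1, 2, 14, 14, 15, 16, 17]
Compare 30 vs 24: take 24 from right. Merged: [1, 2, 14, 14, 15, 16, 17, 24]
Compare 30 vs 30: take 30 from left. Merged: [1, 2, 14, 14, 15, 16, 17, 24, 30]
Append remaining from right: [30, 40]. Merged: [1, 2, 14, 14, 15, 16, 17, 24, 30, 30, 40]

Final merged array: [1, 2, 14, 14, 15, 16, 17, 24, 30, 30, 40]
Total comparisons: 9

The merged array is [1, 2, 14, 14, 15, 16, 17, 24, 30, 30, 40], requiring 9 comparisons. The merge step runs in O(n) time where n is the total number of elements.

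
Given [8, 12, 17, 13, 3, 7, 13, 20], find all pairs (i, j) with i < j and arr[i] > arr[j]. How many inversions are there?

Finding inversions in [8, 12, 17, 13, 3, 7, 13, 20]:

(0, 4): arr[0]=8 > arr[4]=3
(0, 5): arr[0]=8 > arr[5]=7
(1, 4): arr[1]=12 > arr[4]=3
(1, 5): arr[1]=12 > arr[5]=7
(2, 3): arr[2]=17 > arr[3]=13
(2, 4): arr[2]=17 > arr[4]=3
(2, 5): arr[2]=17 > arr[5]=7
(2, 6): arr[2]=17 > arr[6]=13
(3, 4): arr[3]=13 > arr[4]=3
(3, 5): arr[3]=13 > arr[5]=7

Total inversions: 10

The array has 10 inversion(s): (0,4), (0,5), (1,4), (1,5), (2,3), (2,4), (2,5), (2,6), (3,4), (3,5). Each pair (i,j) satisfies i < j and arr[i] > arr[j].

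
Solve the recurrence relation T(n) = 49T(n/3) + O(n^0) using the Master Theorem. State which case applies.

Master Theorem for T(n) = 49T(n/3) + O(n^0):

a = 49, b = 3, c = 0
log_b(a) = log_3(49) = 3.5425

Case 1: c = 0 < log_3(49) = 3.5425
T(n) = O(n^(log_3 49))

For T(n) = 49T(n/3) + O(n^0): log_3(49) = 3.5425. This is Case 1 of the Master Theorem (c < log_b(a), work dominated by leaves), giving O(n^(log_3 49)).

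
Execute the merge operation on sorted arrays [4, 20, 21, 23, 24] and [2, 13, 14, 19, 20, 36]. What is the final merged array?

Merging process:

Compare 4 vs 2: take 2 from right. Merged: [2]
Compare 4 vs 13: take 4 from left. Merged: [2, 4]
Compare 20 vs 13: take 13 from right. Merged: [2, 4, 13]
Compare 20 vs 14: take 14 from right. Merged: [2, 4, 13, 14]
Compare 20 vs 19: take 19 from right. Merged: [2, 4, 13, 14, 19]
Compare 20 vs 20: take 20 from left. Merged: [2, 4, 13, 14, 19, 20]
Compare 21 vs 20: take 20 from right. Merged: [2, 4, 13, 14, 19, 20, 20]
Compare 21 vs 36: take 21 from left. Merged: [2, 4, 13, 14, 19, 20, 20, 21]
Compare 23 vs 36: take 23 from left. Merged: [2, 4, 13, 14, 19, 20, 20, 21, 23]
Compare 24 vs 36: take 24 from left. Merged: [2, 4, 13, 14, 19, 20, 20, 21, 23, 24]
Append remaining from right: [36]. Merged: [2, 4, 13, 14, 19, 20, 20, 21, 23, 24, 36]

Final merged array: [2, 4, 13, 14, 19, 20, 20, 21, 23, 24, 36]
Total comparisons: 10

The merged array is [2, 4, 13, 14, 19, 20, 20, 21, 23, 24, 36], requiring 10 comparisons. The merge step runs in O(n) time where n is the total number of elements.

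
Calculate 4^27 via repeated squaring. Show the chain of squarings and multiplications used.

Computing 4^27 by squaring (build up from 4^1; each line after the first costs one multiplication):

4^1 = 4
4^2 = (4^1)^2 = 4^2 = 16
4^3 = 4 * 4^2 = 4 * 16 = 64
4^6 = (4^3)^2 = 64^2 = 4096
4^12 = (4^6)^2 = 4096^2 = 16777216
4^13 = 4 * 4^12 = 4 * 16777216 = 67108864
4^26 = (4^13)^2 = 67108864^2 = 4503599627370496
4^27 = 4 * 4^26 = 4 * 4503599627370496 = 18014398509481984

Result: 18014398509481984
Multiplications needed: 7 (7 lines after 4^1)

4^27 = 18014398509481984. Using exponentiation by squaring, this requires 7 multiplications. The key idea: if the exponent is even, square the half-power; if odd, multiply by the base once.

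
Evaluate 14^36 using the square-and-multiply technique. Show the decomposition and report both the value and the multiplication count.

Computing 14^36 by squaring (build up from 14^1; each line after the first costs one multiplication):

14^1 = 14
14^2 = (14^1)^2 = 14^2 = 196
14^4 = (14^2)^2 = 196^2 = 38416
14^8 = (14^4)^2 = 38416^2 = 1475789056
14^9 = 14 * 14^8 = 14 * 1475789056 = 20661046784
14^18 = (14^9)^2 = 20661046784^2 = 426878854210636742656
14^36 = (14^18)^2 = 426878854210636742656^2 = 182225556172186058674940229804729969934336

Result: 182225556172186058674940229804729969934336
Multiplications needed: 6 (6 lines after 14^1)

14^36 = 182225556172186058674940229804729969934336. Using exponentiation by squaring, this requires 6 multiplications. The key idea: if the exponent is even, square the half-power; if odd, multiply by the base once.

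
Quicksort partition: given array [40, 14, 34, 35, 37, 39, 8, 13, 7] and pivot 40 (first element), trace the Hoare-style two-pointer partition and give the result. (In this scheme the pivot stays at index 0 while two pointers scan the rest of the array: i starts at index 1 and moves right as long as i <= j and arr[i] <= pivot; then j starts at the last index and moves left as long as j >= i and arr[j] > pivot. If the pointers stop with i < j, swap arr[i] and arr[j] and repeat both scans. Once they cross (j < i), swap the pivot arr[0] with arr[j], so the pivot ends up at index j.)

Hoare-style two-pointer partition with pivot = 40:

Initial array: [40, 14, 34, 35, 37, 39, 8, 13, 7]

Pointers start at i = 1, j = 8.
i ends at 9, j ends at 8: the pointers have crossed (j < i), so scanning stops.

Swap pivot arr[0] with arr[8] to place pivot at position 8: [7, 14, 34, 35, 37, 39, 8, 13, 40]
Pivot position: 8

After partitioning with pivot 40, the array becomes [7, 14, 34, 35, 37, 39, 8, 13, 40]. The pivot is placed at index 8. All elements to the left of the pivot are <= 40, and all elements to the right are > 40.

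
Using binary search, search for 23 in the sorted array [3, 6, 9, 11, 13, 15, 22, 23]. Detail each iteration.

Binary search for 23 in [3, 6, 9, 11, 13, 15, 22, 23]:

lo=0, hi=7, mid=3, arr[mid]=11 -> 11 < 23, search right half
lo=4, hi=7, mid=5, arr[mid]=15 -> 15 < 23, search right half
lo=6, hi=7, mid=6, arr[mid]=22 -> 22 < 23, search right half
lo=7, hi=7, mid=7, arr[mid]=23 -> Found target at index 7!

Binary search finds 23 at index 7 after 4 comparisons. The search repeatedly halves the search space by comparing with the middle element.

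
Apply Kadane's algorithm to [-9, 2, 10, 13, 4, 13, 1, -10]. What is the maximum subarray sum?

Using Kadane's algorithm on [-9, 2, 10, 13, 4, 13, 1, -10]:

Scanning through the array:
Position 1 (value 2): max_ending_here = 2, max_so_far = 2
Position 2 (value 10): max_ending_here = 12, max_so_far = 12
Position 3 (value 13): max_ending_here = 25, max_so_far = 25
Position 4 (value 4): max_ending_here = 29, max_so_far = 29
Position 5 (value 13): max_ending_here = 42, max_so_far = 42
Position 6 (value 1): max_ending_here = 43, max_so_far = 43
Position 7 (value -10): max_ending_here = 33, max_so_far = 43

Maximum subarray: [2, 10, 13, 4, 13, 1]
Maximum sum: 43

The maximum subarray is [2, 10, 13, 4, 13, 1] with sum 43. This subarray runs from index 1 to index 6.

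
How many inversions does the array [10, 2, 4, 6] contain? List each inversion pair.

Finding inversions in [10, 2, 4, 6]:

(0, 1): arr[0]=10 > arr[1]=2
(0, 2): arr[0]=10 > arr[2]=4
(0, 3): arr[0]=10 > arr[3]=6

Total inversions: 3

The array has 3 inversion(s): (0,1), (0,2), (0,3). Each pair (i,j) satisfies i < j and arr[i] > arr[j].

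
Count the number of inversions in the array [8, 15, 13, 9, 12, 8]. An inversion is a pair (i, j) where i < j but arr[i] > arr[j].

Finding inversions in [8, 15, 13, 9, 12, 8]:

(1, 2): arr[1]=15 > arr[2]=13
(1, 3): arr[1]=15 > arr[3]=9
(1, 4): arr[1]=15 > arr[4]=12
(1, 5): arr[1]=15 > arr[5]=8
(2, 3): arr[2]=13 > arr[3]=9
(2, 4): arr[2]=13 > arr[4]=12
(2, 5): arr[2]=13 > arr[5]=8
(3, 5): arr[3]=9 > arr[5]=8
(4, 5): arr[4]=12 > arr[5]=8

Total inversions: 9

The array has 9 inversion(s): (1,2), (1,3), (1,4), (1,5), (2,3), (2,4), (2,5), (3,5), (4,5). Each pair (i,j) satisfies i < j and arr[i] > arr[j].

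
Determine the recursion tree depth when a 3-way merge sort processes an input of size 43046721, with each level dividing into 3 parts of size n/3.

For divide and conquer with division factor 3:

Problem sizes at each level:
Level 0: 43046721
Level 1: 14348907
Level 2: 4782969
Level 3: 1594323
Level 4: 531441
Level 5: 177147
Level 6: 59049
Level 7: 19683
Level 8: 6561
Level 9: 2187
Level 10: 729
Level 11: 243
Level 12: 81
Level 13: 27
Level 14: 9
Level 15: 3
Level 16: 1

The root is level 0 and the size-1 base case is level 16 (the tree spans levels 0 through 16, i.e. 17 levels counting the root), so the depth is the number of divisions: log_3(43046721) = 16

The recursion tree depth is log_3(43046721) = 16. At each level, the problem size is divided by 3, so it takes 16 divisions to reduce to a base case of size 1. The algorithm makes 3 recursive calls at each level.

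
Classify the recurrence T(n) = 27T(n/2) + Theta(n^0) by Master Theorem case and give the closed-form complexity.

Master Theorem for T(n) = 27T(n/2) + O(n^0):

a = 27, b = 2, c = 0
log_b(a) = log_2(27) = 4.7549

Case 1: c = 0 < log_2(27) = 4.7549
T(n) = O(n^(log_2 27))

For T(n) = 27T(n/2) + O(n^0): log_2(27) = 4.7549. This is Case 1 of the Master Theorem (c < log_b(a), work dominated by leaves), giving O(n^(log_2 27)).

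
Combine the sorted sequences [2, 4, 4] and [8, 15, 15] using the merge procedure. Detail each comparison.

Merging process:

Compare 2 vs 8: take 2 from left. Merged: [2]
Compare 4 vs 8: take 4 from left. Merged: [2, 4]
Compare 4 vs 8: take 4 from left. Merged: [2, 4, 4]
Append remaining from right: [8, 15, 15]. Merged: [2, 4, 4, 8, 15, 15]

Final merged array: [2, 4, 4, 8, 15, 15]
Total comparisons: 3

The merged array is [2, 4, 4, 8, 15, 15], requiring 3 comparisons. The merge step runs in O(n) time where n is the total number of elements.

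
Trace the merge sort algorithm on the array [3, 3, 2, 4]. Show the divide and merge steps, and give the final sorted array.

Merge sort trace:

Split: [3, 3, 2, 4] -> [3, 3] and [2, 4]
  Split: [3, 3] -> [3] and [3]
  Merge: [3] + [3] -> [3, 3]
  Split: [2, 4] -> [2] and [4]
  Merge: [2] + [4] -> [2, 4]
Merge: [3, 3] + [2, 4] -> [2, 3, 3, 4]

Final sorted array: [2, 3, 3, 4]

The merge sort proceeds by recursively splitting the array and merging sorted halves.
After all merges, the sorted array is [2, 3, 3, 4].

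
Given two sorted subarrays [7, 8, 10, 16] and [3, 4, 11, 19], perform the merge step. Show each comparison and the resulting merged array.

Merging process:

Compare 7 vs 3: take 3 from right. Merged: [3]
Compare 7 vs 4: take 4 from right. Merged: [3, 4]
Compare 7 vs 11: take 7 from left. Merged: [3, 4, 7]
Compare 8 vs 11: take 8 from left. Merged: [3, 4, 7, 8]
Compare 10 vs 11: take 10 from left. Merged: [3, 4, 7, 8, 10]
Compare 16 vs 11: take 11 from right. Merged: [3, 4, 7, 8, 10, 11]
Compare 16 vs 19: take 16 from left. Merged: [3, 4, 7, 8, 10, 11, 16]
Append remaining from right: [19]. Merged: [3, 4, 7, 8, 10, 11, 16, 19]

Final merged array: [3, 4, 7, 8, 10, 11, 16, 19]
Total comparisons: 7

The merged array is [3, 4, 7, 8, 10, 11, 16, 19], requiring 7 comparisons. The merge step runs in O(n) time where n is the total number of elements.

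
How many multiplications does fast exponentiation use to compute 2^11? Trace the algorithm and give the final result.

Computing 2^11 by squaring (build up from 2^1; each line after the first costs one multiplication):

2^1 = 2
2^2 = (2^1)^2 = 2^2 = 4
2^4 = (2^2)^2 = 4^2 = 16
2^5 = 2 * 2^4 = 2 * 16 = 32
2^10 = (2^5)^2 = 32^2 = 1024
2^11 = 2 * 2^10 = 2 * 1024 = 2048

Result: 2048
Multiplications needed: 5 (5 lines after 2^1)

2^11 = 2048. Using exponentiation by squaring, this requires 5 multiplications. The key idea: if the exponent is even, square the half-power; if odd, multiply by the base once.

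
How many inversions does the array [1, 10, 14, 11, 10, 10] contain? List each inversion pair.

Finding inversions in [1, 10, 14, 11, 10, 10]:

(2, 3): arr[2]=14 > arr[3]=11
(2, 4): arr[2]=14 > arr[4]=10
(2, 5): arr[2]=14 > arr[5]=10
(3, 4): arr[3]=11 > arr[4]=10
(3, 5): arr[3]=11 > arr[5]=10

Total inversions: 5

The array has 5 inversion(s): (2,3), (2,4), (2,5), (3,4), (3,5). Each pair (i,j) satisfies i < j and arr[i] > arr[j].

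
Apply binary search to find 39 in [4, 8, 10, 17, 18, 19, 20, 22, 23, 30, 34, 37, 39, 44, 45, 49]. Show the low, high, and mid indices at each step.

Binary search for 39 in [4, 8, 10, 17, 18, 19, 20, 22, 23, 30, 34, 37, 39, 44, 45, 49]:

lo=0, hi=15, mid=7, arr[mid]=22 -> 22 < 39, search right half
lo=8, hi=15, mid=11, arr[mid]=37 -> 37 < 39, search right half
lo=12, hi=15, mid=13, arr[mid]=44 -> 44 > 39, search left half
lo=12, hi=12, mid=12, arr[mid]=39 -> Found target at index 12!

Binary search finds 39 at index 12 after 4 comparisons. The search repeatedly halves the search space by comparing with the middle element.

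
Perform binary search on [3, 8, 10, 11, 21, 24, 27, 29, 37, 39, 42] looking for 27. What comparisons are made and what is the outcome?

Binary search for 27 in [3, 8, 10, 11, 21, 24, 27, 29, 37, 39, 42]:

lo=0, hi=10, mid=5, arr[mid]=24 -> 24 < 27, search right half
lo=6, hi=10, mid=8, arr[mid]=37 -> 37 > 27, search left half
lo=6, hi=7, mid=6, arr[mid]=27 -> Found target at index 6!

Binary search finds 27 at index 6 after 3 comparisons. The search repeatedly halves the search space by comparing with the middle element.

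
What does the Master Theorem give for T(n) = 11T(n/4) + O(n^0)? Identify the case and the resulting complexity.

Master Theorem for T(n) = 11T(n/4) + O(n^0):

a = 11, b = 4, c = 0
log_b(a) = log_4(11) = 1.7297

Case 1: c = 0 < log_4(11) = 1.7297
T(n) = O(n^(log_4 11))

For T(n) = 11T(n/4) + O(n^0): log_4(11) = 1.7297. This is Case 1 of the Master Theorem (c < log_b(a), work dominated by leaves), giving O(n^(log_4 11)).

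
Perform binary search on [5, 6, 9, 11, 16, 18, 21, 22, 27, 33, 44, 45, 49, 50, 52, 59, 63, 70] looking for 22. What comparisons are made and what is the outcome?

Binary search for 22 in [5, 6, 9, 11, 16, 18, 21, 22, 27, 33, 44, 45, 49, 50, 52, 59, 63, 70]:

lo=0, hi=17, mid=8, arr[mid]=27 -> 27 > 22, search left half
lo=0, hi=7, mid=3, arr[mid]=11 -> 11 < 22, search right half
lo=4, hi=7, mid=5, arr[mid]=18 -> 18 < 22, search right half
lo=6, hi=7, mid=6, arr[mid]=21 -> 21 < 22, search right half
lo=7, hi=7, mid=7, arr[mid]=22 -> Found target at index 7!

Binary search finds 22 at index 7 after 5 comparisons. The search repeatedly halves the search space by comparing with the middle element.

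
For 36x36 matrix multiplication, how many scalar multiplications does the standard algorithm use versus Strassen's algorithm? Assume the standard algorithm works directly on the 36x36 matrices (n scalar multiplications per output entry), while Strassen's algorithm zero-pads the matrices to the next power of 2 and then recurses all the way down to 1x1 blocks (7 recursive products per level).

Matrix multiplication for 36x36 matrices:

Strassen's algorithm requires power-of-2 dimensions. Pad 36x36 to 64x64 (next power of 2).

Standard algorithm: 36^3 = 46656 multiplications
Strassen's algorithm: 7^(log2(64)) = 7^6 = 117649 multiplications
Difference: 46656 - 117649 = -70993 (Strassen uses MORE here due to padding overhead — for small or just-over-power-of-2 n, padding can outweigh the per-level savings)

Standard: 46656 multiplications (36^3). Strassen: 117649 multiplications (7^6, after padding to 64x64). Strassen reduces 8 recursive multiplications to 7 at each level.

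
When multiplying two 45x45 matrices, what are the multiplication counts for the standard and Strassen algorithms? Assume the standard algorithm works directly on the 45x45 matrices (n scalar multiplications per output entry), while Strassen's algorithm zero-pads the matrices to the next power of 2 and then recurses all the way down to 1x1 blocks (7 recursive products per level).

Matrix multiplication for 45x45 matrices:

Strassen's algorithm requires power-of-2 dimensions. Pad 45x45 to 64x64 (next power of 2).

Standard algorithm: 45^3 = 91125 multiplications
Strassen's algorithm: 7^(log2(64)) = 7^6 = 117649 multiplications
Difference: 91125 - 117649 = -26524 (Strassen uses MORE here due to padding overhead — for small or just-over-power-of-2 n, padding can outweigh the per-level savings)

Standard: 91125 multiplications (45^3). Strassen: 117649 multiplications (7^6, after padding to 64x64). Strassen reduces 8 recursive multiplications to 7 at each level.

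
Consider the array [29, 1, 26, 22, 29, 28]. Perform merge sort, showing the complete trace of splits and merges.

Merge sort trace:

Split: [29, 1, 26, 22, 29, 28] -> [29, 1, 26] and [22, 29, 28]
  Split: [29, 1, 26] -> [29] and [1, 26]
    Split: [1, 26] -> [1] and [26]
    Merge: [1] + [26] -> [1, 26]
  Merge: [29] + [1, 26] -> [1, 26, 29]
  Split: [22, 29, 28] -> [22] and [29, 28]
    Split: [29, 28] -> [29] and [28]
    Merge: [29] + [28] -> [28, 29]
  Merge: [22] + [28, 29] -> [22, 28, 29]
Merge: [1, 26, 29] + [22, 28, 29] -> [1, 22, 26, 28, 29, 29]

Final sorted array: [1, 22, 26, 28, 29, 29]

The merge sort proceeds by recursively splitting the array and merging sorted halves.
After all merges, the sorted array is [1, 22, 26, 28, 29, 29].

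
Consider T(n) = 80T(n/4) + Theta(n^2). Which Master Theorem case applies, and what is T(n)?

Master Theorem for T(n) = 80T(n/4) + O(n^2):

a = 80, b = 4, c = 2
log_b(a) = log_4(80) = 3.1610

Case 1: c = 2 < log_4(80) = 3.1610
T(n) = O(n^(log_4 80))

For T(n) = 80T(n/4) + O(n^2): log_4(80) = 3.1610. This is Case 1 of the Master Theorem (c < log_b(a), work dominated by leaves), giving O(n^(log_4 80)).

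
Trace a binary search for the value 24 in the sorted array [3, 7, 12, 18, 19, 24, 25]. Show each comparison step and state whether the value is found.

Binary search for 24 in [3, 7, 12, 18, 19, 24, 25]:

lo=0, hi=6, mid=3, arr[mid]=18 -> 18 < 24, search right half
lo=4, hi=6, mid=5, arr[mid]=24 -> Found target at index 5!

Binary search finds 24 at index 5 after 2 comparisons. The search repeatedly halves the search space by comparing with the middle element.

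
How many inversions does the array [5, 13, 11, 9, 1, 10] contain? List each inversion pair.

Finding inversions in [5, 13, 11, 9, 1, 10]:

(0, 4): arr[0]=5 > arr[4]=1
(1, 2): arr[1]=13 > arr[2]=11
(1, 3): arr[1]=13 > arr[3]=9
(1, 4): arr[1]=13 > arr[4]=1
(1, 5): arr[1]=13 > arr[5]=10
(2, 3): arr[2]=11 > arr[3]=9
(2, 4): arr[2]=11 > arr[4]=1
(2, 5): arr[2]=11 > arr[5]=10
(3, 4): arr[3]=9 > arr[4]=1

Total inversions: 9

The array has 9 inversion(s): (0,4), (1,2), (1,3), (1,4), (1,5), (2,3), (2,4), (2,5), (3,4). Each pair (i,j) satisfies i < j and arr[i] > arr[j].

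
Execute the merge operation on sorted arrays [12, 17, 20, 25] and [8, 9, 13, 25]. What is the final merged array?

Merging process:

Compare 12 vs 8: take 8 from right. Merged: [8]
Compare 12 vs 9: take 9 from right. Merged: [8, 9]
Compare 12 vs 13: take 12 from left. Merged: [8, 9, 12]
Compare 17 vs 13: take 13 from right. Merged: [8, 9, 12, 13]
Compare 17 vs 25: take 17 from left. Merged: [8, 9, 12, 13, 17]
Compare 20 vs 25: take 20 from left. Merged: [8, 9, 12, 13, 17, 20]
Compare 25 vs 25: take 25 from left. Merged: [8, 9, 12, 13, 17, 20, 25]
Append remaining from right: [25]. Merged: [8, 9, 12, 13, 17, 20, 25, 25]

Final merged array: [8, 9, 12, 13, 17, 20, 25, 25]
Total comparisons: 7

The merged array is [8, 9, 12, 13, 17, 20, 25, 25], requiring 7 comparisons. The merge step runs in O(n) time where n is the total number of elements.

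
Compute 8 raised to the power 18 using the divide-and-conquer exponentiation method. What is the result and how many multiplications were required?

Computing 8^18 by squaring (build up from 8^1; each line after the first costs one multiplication):

8^1 = 8
8^2 = (8^1)^2 = 8^2 = 64
8^4 = (8^2)^2 = 64^2 = 4096
8^8 = (8^4)^2 = 4096^2 = 16777216
8^9 = 8 * 8^8 = 8 * 16777216 = 134217728
8^18 = (8^9)^2 = 134217728^2 = 18014398509481984

Result: 18014398509481984
Multiplications needed: 5 (5 lines after 8^1)

8^18 = 18014398509481984. Using exponentiation by squaring, this requires 5 multiplications. The key idea: if the exponent is even, square the half-power; if odd, multiply by the base once.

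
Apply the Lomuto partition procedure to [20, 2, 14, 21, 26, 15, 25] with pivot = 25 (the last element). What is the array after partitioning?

Lomuto partition with pivot = 25:

Initial array: [20, 2, 14, 21, 26, 15, 25]

arr[0]=20 <= 25: swap with position 0, array becomes [20, 2, 14, 21, 26, 15, 25]
arr[1]=2 <= 25: swap with position 1, array becomes [20, 2, 14, 21, 26, 15, 25]
arr[2]=14 <= 25: swap with position 2, array becomes [20, 2, 14, 21, 26, 15, 25]
arr[3]=21 <= 25: swap with position 3, array becomes [20, 2, 14, 21, 26, 15, 25]
arr[4]=26 > 25: no swap
arr[5]=15 <= 25: swap with position 4, array becomes [20, 2, 14, 21, 15, 26, 25]

Place pivot at position 5: [20, 2, 14, 21, 15, 25, 26]
Pivot position: 5

After partitioning with pivot 25, the array becomes [20, 2, 14, 21, 15, 25, 26]. The pivot is placed at index 5. All elements to the left of the pivot are <= 25, and all elements to the right are > 25.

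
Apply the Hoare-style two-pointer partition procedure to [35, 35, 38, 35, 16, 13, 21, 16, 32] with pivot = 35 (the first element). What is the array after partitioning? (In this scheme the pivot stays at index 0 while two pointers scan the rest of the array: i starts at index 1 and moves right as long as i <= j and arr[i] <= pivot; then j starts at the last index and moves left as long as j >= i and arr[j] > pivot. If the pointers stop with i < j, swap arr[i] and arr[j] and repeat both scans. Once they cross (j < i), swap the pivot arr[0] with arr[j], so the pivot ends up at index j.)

Hoare-style two-pointer partition with pivot = 35:

Initial array: [35, 35, 38, 35, 16, 13, 21, 16, 32]

Pointers start at i = 1, j = 8.
i stops at index 2 (arr[2]=38 > 35), j stops at index 8 (arr[8]=32 <= 35): swap arr[2] and arr[8], array becomes [35, 35, 32, 35, 16, 13, 21, 16, 38]
i ends at 8, j ends at 7: the pointers have crossed (j < i), so scanning stops.

Swap pivot arr[0] with arr[7] to place pivot at position 7: [16, 35, 32, 35, 16, 13, 21, 35, 38]
Pivot position: 7

After partitioning with pivot 35, the array becomes [16, 35, 32, 35, 16, 13, 21, 35, 38]. The pivot is placed at index 7. All elements to the left of the pivot are <= 35, and all elements to the right are > 35.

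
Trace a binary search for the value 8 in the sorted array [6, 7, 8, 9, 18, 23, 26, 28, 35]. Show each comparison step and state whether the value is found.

Binary search for 8 in [6, 7, 8, 9, 18, 23, 26, 28, 35]:

lo=0, hi=8, mid=4, arr[mid]=18 -> 18 > 8, search left half
lo=0, hi=3, mid=1, arr[mid]=7 -> 7 < 8, search right half
lo=2, hi=3, mid=2, arr[mid]=8 -> Found target at index 2!

Binary search finds 8 at index 2 after 3 comparisons. The search repeatedly halves the search space by comparing with the middle element.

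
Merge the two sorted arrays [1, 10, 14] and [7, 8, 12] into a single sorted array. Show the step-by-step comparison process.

Merging process:

Compare 1 vs 7: take 1 from left. Merged: [1]
Compare 10 vs 7: take 7 from right. Merged: [1, 7]
Compare 10 vs 8: take 8 from right. Merged: [1, 7, 8]
Compare 10 vs 12: take 10 from left. Merged: [1, 7, 8, 10]
Compare 14 vs 12: take 12 from right. Merged: [1, 7, 8, 10, 12]
Append remaining from left: [14]. Merged: [1, 7, 8, 10, 12, 14]

Final merged array: [1, 7, 8, 10, 12, 14]
Total comparisons: 5

The merged array is [1, 7, 8, 10, 12, 14], requiring 5 comparisons. The merge step runs in O(n) time where n is the total number of elements.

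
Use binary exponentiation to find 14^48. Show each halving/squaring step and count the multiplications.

Computing 14^48 by squaring (build up from 14^1; each line after the first costs one multiplication):

14^1 = 14
14^2 = (14^1)^2 = 14^2 = 196
14^3 = 14 * 14^2 = 14 * 196 = 2744
14^6 = (14^3)^2 = 2744^2 = 7529536
14^12 = (14^6)^2 = 7529536^2 = 56693912375296
14^24 = (14^12)^2 = 56693912375296^2 = 3214199700417740936751087616
14^48 = (14^24)^2 = 3214199700417740936751087616^2 = 10331079714165495587340637070279506584015829758908563456

Result: 10331079714165495587340637070279506584015829758908563456
Multiplications needed: 6 (6 lines after 14^1)

14^48 = 10331079714165495587340637070279506584015829758908563456. Using exponentiation by squaring, this requires 6 multiplications. The key idea: if the exponent is even, square the half-power; if odd, multiply by the base once.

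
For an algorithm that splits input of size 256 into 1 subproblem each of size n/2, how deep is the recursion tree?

For divide and conquer with division factor 2:

Problem sizes at each level:
Level 0: 256
Level 1: 128
Level 2: 64
Level 3: 32
Level 4: 16
Level 5: 8
Level 6: 4
Level 7: 2
Level 8: 1

The root is level 0 and the size-1 base case is level 8 (the tree spans levels 0 through 8, i.e. 9 levels counting the root), so the depth is the number of divisions: log_2(256) = 8

The recursion tree depth is log_2(256) = 8. At each level, the problem size is divided by 2, so it takes 8 divisions to reduce to a base case of size 1. The algorithm makes 1 recursive call at each level.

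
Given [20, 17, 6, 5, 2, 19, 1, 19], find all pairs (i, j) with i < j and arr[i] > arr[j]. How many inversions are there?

Finding inversions in [20, 17, 6, 5, 2, 19, 1, 19]:

(0, 1): arr[0]=20 > arr[1]=17
(0, 2): arr[0]=20 > arr[2]=6
(0, 3): arr[0]=20 > arr[3]=5
(0, 4): arr[0]=20 > arr[4]=2
(0, 5): arr[0]=20 > arr[5]=19
(0, 6): arr[0]=20 > arr[6]=1
(0, 7): arr[0]=20 > arr[7]=19
(1, 2): arr[1]=17 > arr[2]=6
(1, 3): arr[1]=17 > arr[3]=5
(1, 4): arr[1]=17 > arr[4]=2
(1, 6): arr[1]=17 > arr[6]=1
(2, 3): arr[2]=6 > arr[3]=5
(2, 4): arr[2]=6 > arr[4]=2
(2, 6): arr[2]=6 > arr[6]=1
(3, 4): arr[3]=5 > arr[4]=2
(3, 6): arr[3]=5 > arr[6]=1
(4, 6): arr[4]=2 > arr[6]=1
(5, 6): arr[5]=19 > arr[6]=1

Total inversions: 18

The array has 18 inversion(s): (0,1), (0,2), (0,3), (0,4), (0,5), (0,6), (0,7), (1,2), (1,3), (1,4), (1,6), (2,3), (2,4), (2,6), (3,4), (3,6), (4,6), (5,6). Each pair (i,j) satisfies i < j and arr[i] > arr[j].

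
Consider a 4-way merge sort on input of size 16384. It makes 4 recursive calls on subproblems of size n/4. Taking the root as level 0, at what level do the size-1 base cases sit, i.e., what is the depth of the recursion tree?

For divide and conquer with division factor 4:

Problem sizes at each level:
Level 0: 16384
Level 1: 4096
Level 2: 1024
Level 3: 256
Level 4: 64
Level 5: 16
Level 6: 4
Level 7: 1

The root is level 0 and the size-1 base case is level 7 (the tree spans levels 0 through 7, i.e. 8 levels counting the root), so the depth is the number of divisions: log_4(16384) = 7

The recursion tree depth is log_4(16384) = 7. At each level, the problem size is divided by 4, so it takes 7 divisions to reduce to a base case of size 1. The algorithm makes 4 recursive calls at each level.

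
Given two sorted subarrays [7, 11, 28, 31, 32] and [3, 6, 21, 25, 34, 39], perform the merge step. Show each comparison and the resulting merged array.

Merging process:

Compare 7 vs 3: take 3 from right. Merged: [3]
Compare 7 vs 6: take 6 from right. Merged: [3, 6]
Compare 7 vs 21: take 7 from left. Merged: [3, 6, 7]
Compare 11 vs 21: take 11 from left. Merged: [3, 6, 7, 11]
Compare 28 vs 21: take 21 from right. Merged: [3, 6, 7, 11, 21]
Compare 28 vs 25: take 25 from right. Merged: [3, 6, 7, 11, 21, 25]
Compare 28 vs 34: take 28 from left. Merged: [3, 6, 7, 11, 21, 25, 28]
Compare 31 vs 34: take 31 from left. Merged: [3, 6, 7, 11, 21, 25, 28, 31]
Compare 32 vs 34: take 32 from left. Merged: [3, 6, 7, 11, 21, 25, 28, 31, 32]
Append remaining from right: [34, 39]. Merged: [3, 6, 7, 11, 21, 25, 28, 31, 32, 34, 39]

Final merged array: [3, 6, 7, 11, 21, 25, 28, 31, 32, 34, 39]
Total comparisons: 9

The merged array is [3, 6, 7, 11, 21, 25, 28, 31, 32, 34, 39], requiring 9 comparisons. The merge step runs in O(n) time where n is the total number of elements.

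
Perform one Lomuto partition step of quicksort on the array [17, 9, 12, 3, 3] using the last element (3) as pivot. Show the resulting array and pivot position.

Lomuto partition with pivot = 3:

Initial array: [17, 9, 12, 3, 3]

arr[0]=17 > 3: no swap
arr[1]=9 > 3: no swap
arr[2]=12 > 3: no swap
arr[3]=3 <= 3: swap with position 0, array becomes [3, 9, 12, 17, 3]

Place pivot at position 1: [3, 3, 12, 17, 9]
Pivot position: 1

After partitioning with pivot 3, the array becomes [3, 3, 12, 17, 9]. The pivot is placed at index 1. All elements to the left of the pivot are <= 3, and all elements to the right are > 3.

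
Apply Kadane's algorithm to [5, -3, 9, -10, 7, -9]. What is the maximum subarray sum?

Using Kadane's algorithm on [5, -3, 9, -10, 7, -9]:

Scanning through the array:
Position 1 (value -3): max_ending_here = 2, max_so_far = 5
Position 2 (value 9): max_ending_here = 11, max_so_far = 11
Position 3 (value -10): max_ending_here = 1, max_so_far = 11
Position 4 (value 7): max_ending_here = 8, max_so_far = 11
Position 5 (value -9): max_ending_here = -1, max_so_far = 11

Maximum subarray: [5, -3, 9]
Maximum sum: 11

The maximum subarray is [5, -3, 9] with sum 11. This subarray runs from index 0 to index 2.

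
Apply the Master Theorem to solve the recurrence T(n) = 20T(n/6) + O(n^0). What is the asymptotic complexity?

Master Theorem for T(n) = 20T(n/6) + O(n^0):

a = 20, b = 6, c = 0
log_b(a) = log_6(20) = 1.6720

Case 1: c = 0 < log_6(20) = 1.6720
T(n) = O(n^(log_6 20))

For T(n) = 20T(n/6) + O(n^0): log_6(20) = 1.6720. This is Case 1 of the Master Theorem (c < log_b(a), work dominated by leaves), giving O(n^(log_6 20)).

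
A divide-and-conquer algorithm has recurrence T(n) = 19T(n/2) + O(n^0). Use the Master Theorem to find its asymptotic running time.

Master Theorem for T(n) = 19T(n/2) + O(n^0):

a = 19, b = 2, c = 0
log_b(a) = log_2(19) = 4.2479

Case 1: c = 0 < log_2(19) = 4.2479
T(n) = O(n^(log_2 19))

For T(n) = 19T(n/2) + O(n^0): log_2(19) = 4.2479. This is Case 1 of the Master Theorem (c < log_b(a), work dominated by leaves), giving O(n^(log_2 19)).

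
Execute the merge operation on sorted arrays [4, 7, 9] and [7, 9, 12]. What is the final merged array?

Merging process:

Compare 4 vs 7: take 4 from left. Merged: [4]
Compare 7 vs 7: take 7 from left. Merged: [4, 7]
Compare 9 vs 7: take 7 from right. Merged: [4, 7, 7]
Compare 9 vs 9: take 9 from left. Merged: [4, 7, 7, 9]
Append remaining from right: [9, 12]. Merged: [4, 7, 7, 9, 9, 12]

Final merged array: [4, 7, 7, 9, 9, 12]
Total comparisons: 4

The merged array is [4, 7, 7, 9, 9, 12], requiring 4 comparisons. The merge step runs in O(n) time where n is the total number of elements.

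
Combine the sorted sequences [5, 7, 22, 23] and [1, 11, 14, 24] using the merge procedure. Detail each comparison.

Merging process:

Compare 5 vs 1: take 1 from right. Merged: [1]
Compare 5 vs 11: take 5 from left. Merged: [1, 5]
Compare 7 vs 11: take 7 from left. Merged: [1, 5, 7]
Compare 22 vs 11: take 11 from right. Merged: [1, 5, 7, 11]
Compare 22 vs 14: take 14 from right. Merged: [1, 5, 7, 11, 14]
Compare 22 vs 24: take 22 from left. Merged: [1, 5, 7, 11, 14, 22]
Compare 23 vs 24: take 23 from left. Merged: [1, 5, 7, 11, 14, 22, 23]
Append remaining from right: [24]. Merged: [1, 5, 7, 11, 14, 22, 23, 24]

Final merged array: [1, 5, 7, 11, 14, 22, 23, 24]
Total comparisons: 7

The merged array is [1, 5, 7, 11, 14, 22, 23, 24], requiring 7 comparisons. The merge step runs in O(n) time where n is the total number of elements.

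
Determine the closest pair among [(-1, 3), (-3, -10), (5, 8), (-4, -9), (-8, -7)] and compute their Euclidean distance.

Computing all pairwise distances among 5 points:

d((-1, 3), (-3, -10)) = 13.1529
d((-1, 3), (5, 8)) = 7.8102
d((-1, 3), (-4, -9)) = 12.3693
d((-1, 3), (-8, -7)) = 12.2066
d((-3, -10), (5, 8)) = 19.6977
d((-3, -10), (-4, -9)) = 1.4142 <-- minimum
d((-3, -10), (-8, -7)) = 5.831
d((5, 8), (-4, -9)) = 19.2354
d((5, 8), (-8, -7)) = 19.8494
d((-4, -9), (-8, -7)) = 4.4721

Closest pair: (-3, -10) and (-4, -9) with distance 1.4142

The closest pair is (-3, -10) and (-4, -9) with Euclidean distance 1.4142. For 5 points, brute-force pairwise comparison is shown above. For large n, the divide-and-conquer algorithm (sort by x, recurse on halves, check the dividing strip) achieves O(n log n).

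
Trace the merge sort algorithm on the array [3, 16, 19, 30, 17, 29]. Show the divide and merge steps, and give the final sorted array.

Merge sort trace:

Split: [3, 16, 19, 30, 17, 29] -> [3, 16, 19] and [30, 17, 29]
  Split: [3, 16, 19] -> [3] and [16, 19]
    Split: [16, 19] -> [16] and [19]
    Merge: [16] + [19] -> [16, 19]
  Merge: [3] + [16, 19] -> [3, 16, 19]
  Split: [30, 17, 29] -> [30] and [17, 29]
    Split: [17, 29] -> [17] and [29]
    Merge: [17] + [29] -> [17, 29]
  Merge: [30] + [17, 29] -> [17, 29, 30]
Merge: [3, 16, 19] + [17, 29, 30] -> [3, 16, 17, 19, 29, 30]

Final sorted array: [3, 16, 17, 19, 29, 30]

The merge sort proceeds by recursively splitting the array and merging sorted halves.
After all merges, the sorted array is [3, 16, 17, 19, 29, 30].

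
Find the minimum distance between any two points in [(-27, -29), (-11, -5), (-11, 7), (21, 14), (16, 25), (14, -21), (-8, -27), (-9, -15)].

Computing all pairwise distances among 8 points:

d((-27, -29), (-11, -5)) = 28.8444
d((-27, -29), (-11, 7)) = 39.3954
d((-27, -29), (21, 14)) = 64.4438
d((-27, -29), (16, 25)) = 69.029
d((-27, -29), (14, -21)) = 41.7732
d((-27, -29), (-8, -27)) = 19.105
d((-27, -29), (-9, -15)) = 22.8035
d((-11, -5), (-11, 7)) = 12.0
d((-11, -5), (21, 14)) = 37.2156
d((-11, -5), (16, 25)) = 40.3609
d((-11, -5), (14, -21)) = 29.6816
d((-11, -5), (-8, -27)) = 22.2036
d((-11, -5), (-9, -15)) = 10.198 <-- minimum
d((-11, 7), (21, 14)) = 32.7567
d((-11, 7), (16, 25)) = 32.45
d((-11, 7), (14, -21)) = 37.5366
d((-11, 7), (-8, -27)) = 34.1321
d((-11, 7), (-9, -15)) = 22.0907
d((21, 14), (16, 25)) = 12.083
d((21, 14), (14, -21)) = 35.6931
d((21, 14), (-8, -27)) = 50.2195
d((21, 14), (-9, -15)) = 41.7253
d((16, 25), (14, -21)) = 46.0435
d((16, 25), (-8, -27)) = 57.2713
d((16, 25), (-9, -15)) = 47.1699
d((14, -21), (-8, -27)) = 22.8035
d((14, -21), (-9, -15)) = 23.7697
d((-8, -27), (-9, -15)) = 12.0416

Closest pair: (-11, -5) and (-9, -15) with distance 10.198

The closest pair is (-11, -5) and (-9, -15) with Euclidean distance 10.198. For 8 points, brute-force pairwise comparison is shown above. For large n, the divide-and-conquer algorithm (sort by x, recurse on halves, check the dividing strip) achieves O(n log n).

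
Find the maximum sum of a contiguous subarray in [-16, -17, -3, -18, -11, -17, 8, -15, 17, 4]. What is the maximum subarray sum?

Using Kadane's algorithm on [-16, -17, -3, -18, -11, -17, 8, -15, 17, 4]:

Scanning through the array:
Position 1 (value -17): max_ending_here = -17, max_so_far = -16
Position 2 (value -3): max_ending_here = -3, max_so_far = -3
Position 3 (value -18): max_ending_here = -18, max_so_far = -3
Position 4 (value -11): max_ending_here = -11, max_so_far = -3
Position 5 (value -17): max_ending_here = -17, max_so_far = -3
Position 6 (value 8): max_ending_here = 8, max_so_far = 8
Position 7 (value -15): max_ending_here = -7, max_so_far = 8
Position 8 (value 17): max_ending_here = 17, max_so_far = 17
Position 9 (value 4): max_ending_here = 21, max_so_far = 21

Maximum subarray: [17, 4]
Maximum sum: 21

The maximum subarray is [17, 4] with sum 21. This subarray runs from index 8 to index 9.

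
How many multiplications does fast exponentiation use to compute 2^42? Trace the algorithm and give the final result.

Computing 2^42 by squaring (build up from 2^1; each line after the first costs one multiplication):

2^1 = 2
2^2 = (2^1)^2 = 2^2 = 4
2^4 = (2^2)^2 = 4^2 = 16
2^5 = 2 * 2^4 = 2 * 16 = 32
2^10 = (2^5)^2 = 32^2 = 1024
2^20 = (2^10)^2 = 1024^2 = 1048576
2^21 = 2 * 2^20 = 2 * 1048576 = 2097152
2^42 = (2^21)^2 = 2097152^2 = 4398046511104

Result: 4398046511104
Multiplications needed: 7 (7 lines after 2^1)

2^42 = 4398046511104. Using exponentiation by squaring, this requires 7 multiplications. The key idea: if the exponent is even, square the half-power; if odd, multiply by the base once.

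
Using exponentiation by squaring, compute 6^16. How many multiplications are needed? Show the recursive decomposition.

Computing 6^16 by squaring (build up from 6^1; each line after the first costs one multiplication):

6^1 = 6
6^2 = (6^1)^2 = 6^2 = 36
6^4 = (6^2)^2 = 36^2 = 1296
6^8 = (6^4)^2 = 1296^2 = 1679616
6^16 = (6^8)^2 = 1679616^2 = 2821109907456

Result: 2821109907456
Multiplications needed: 4 (4 lines after 6^1)

6^16 = 2821109907456. Using exponentiation by squaring, this requires 4 multiplications. The key idea: if the exponent is even, square the half-power; if odd, multiply by the base once.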